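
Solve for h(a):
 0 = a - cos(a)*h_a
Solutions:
 h(a) = C1 + Integral(a/cos(a), a)


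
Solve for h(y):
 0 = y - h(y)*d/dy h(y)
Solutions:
 h(y) = -sqrt(C1 + y^2)
 h(y) = sqrt(C1 + y^2)


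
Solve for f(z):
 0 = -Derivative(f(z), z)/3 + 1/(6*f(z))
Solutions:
 f(z) = -sqrt(C1 + z)
 f(z) = sqrt(C1 + z)


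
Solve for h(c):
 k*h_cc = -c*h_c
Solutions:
 h(c) = C1 + C2*sqrt(k)*erf(sqrt(2)*c*sqrt(1/k)/2)


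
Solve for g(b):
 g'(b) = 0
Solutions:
 g(b) = C1


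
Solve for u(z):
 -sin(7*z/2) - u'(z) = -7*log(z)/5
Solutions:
 u(z) = C1 + 7*z*log(z)/5 - 7*z/5 + 2*cos(7*z/2)/7


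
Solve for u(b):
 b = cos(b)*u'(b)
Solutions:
 u(b) = C1 + Integral(b/cos(b), b)


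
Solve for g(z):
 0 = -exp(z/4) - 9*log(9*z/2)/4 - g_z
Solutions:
 g(z) = C1 - 9*z*log(z)/4 + 9*z*(-2*log(3) + log(2) + 1)/4 - 4*exp(z/4)


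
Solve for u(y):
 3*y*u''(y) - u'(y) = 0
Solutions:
 u(y) = C1 + C2*y^(4/3)


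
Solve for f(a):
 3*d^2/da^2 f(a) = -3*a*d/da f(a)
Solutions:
 f(a) = C1 + C2*erf(sqrt(2)*a/2)


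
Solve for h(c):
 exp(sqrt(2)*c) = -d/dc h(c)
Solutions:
 h(c) = C1 - sqrt(2)*exp(sqrt(2)*c)/2


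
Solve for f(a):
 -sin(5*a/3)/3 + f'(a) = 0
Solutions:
 f(a) = C1 - cos(5*a/3)/5


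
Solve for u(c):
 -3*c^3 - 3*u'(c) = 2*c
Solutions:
 u(c) = C1 - c^4/4 - c^2/3


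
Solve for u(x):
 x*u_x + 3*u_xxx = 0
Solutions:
 u(x) = C1 + Integral(C2*airyai(-3^(2/3)*x/3) + C3*airybi(-3^(2/3)*x/3), x)


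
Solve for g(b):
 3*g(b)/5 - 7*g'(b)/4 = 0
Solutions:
 g(b) = C1*exp(12*b/35)


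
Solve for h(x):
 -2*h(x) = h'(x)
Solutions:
 h(x) = C1*exp(-2*x)


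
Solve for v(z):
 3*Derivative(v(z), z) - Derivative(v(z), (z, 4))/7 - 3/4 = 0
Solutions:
 v(z) = C1 + C4*exp(21^(1/3)*z) + z/4 + (C2*sin(3^(5/6)*7^(1/3)*z/2) + C3*cos(3^(5/6)*7^(1/3)*z/2))*exp(-21^(1/3)*z/2)


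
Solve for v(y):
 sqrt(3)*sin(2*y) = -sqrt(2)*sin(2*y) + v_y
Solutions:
 v(y) = C1 - sqrt(3)*cos(2*y)/2 - sqrt(2)*cos(2*y)/2


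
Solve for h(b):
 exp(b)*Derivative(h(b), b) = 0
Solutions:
 h(b) = C1


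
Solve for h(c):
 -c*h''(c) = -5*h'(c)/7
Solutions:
 h(c) = C1 + C2*c^(12/7)


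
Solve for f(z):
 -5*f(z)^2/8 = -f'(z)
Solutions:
 f(z) = -8/(C1 + 5*z)


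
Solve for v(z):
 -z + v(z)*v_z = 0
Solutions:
 v(z) = -sqrt(C1 + z^2)
 v(z) = sqrt(C1 + z^2)


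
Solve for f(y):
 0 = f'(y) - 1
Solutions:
 f(y) = C1 + y


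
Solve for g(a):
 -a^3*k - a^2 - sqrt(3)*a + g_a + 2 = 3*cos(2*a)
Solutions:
 g(a) = C1 + a^4*k/4 + a^3/3 + sqrt(3)*a^2/2 - 2*a + 3*sin(2*a)/2


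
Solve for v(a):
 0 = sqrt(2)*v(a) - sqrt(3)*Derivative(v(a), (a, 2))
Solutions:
 v(a) = C1*exp(-2^(1/4)*3^(3/4)*a/3) + C2*exp(2^(1/4)*3^(3/4)*a/3)


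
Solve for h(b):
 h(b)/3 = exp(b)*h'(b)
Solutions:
 h(b) = C1*exp(-exp(-b)/3)


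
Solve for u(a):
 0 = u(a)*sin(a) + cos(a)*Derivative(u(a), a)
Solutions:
 u(a) = C1*cos(a)


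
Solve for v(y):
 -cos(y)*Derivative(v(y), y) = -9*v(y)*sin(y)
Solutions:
 v(y) = C1/cos(y)^9


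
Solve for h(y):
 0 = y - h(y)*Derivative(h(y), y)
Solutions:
 h(y) = -sqrt(C1 + y^2)
 h(y) = sqrt(C1 + y^2)


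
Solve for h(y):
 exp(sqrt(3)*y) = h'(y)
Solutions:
 h(y) = C1 + sqrt(3)*exp(sqrt(3)*y)/3


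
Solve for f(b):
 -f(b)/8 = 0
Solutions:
 f(b) = 0


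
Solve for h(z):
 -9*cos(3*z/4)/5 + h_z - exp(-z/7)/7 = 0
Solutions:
 h(z) = C1 + 12*sin(3*z/4)/5 - 1/exp(z)^(1/7)


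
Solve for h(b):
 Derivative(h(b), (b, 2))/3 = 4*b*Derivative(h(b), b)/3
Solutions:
 h(b) = C1 + C2*erfi(sqrt(2)*b)


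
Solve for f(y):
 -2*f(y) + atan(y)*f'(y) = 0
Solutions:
 f(y) = C1*exp(2*Integral(1/atan(y), y))


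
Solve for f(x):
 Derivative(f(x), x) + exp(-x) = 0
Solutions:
 f(x) = C1 + exp(-x)


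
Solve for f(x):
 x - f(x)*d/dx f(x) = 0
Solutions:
 f(x) = -sqrt(C1 + x^2)
 f(x) = sqrt(C1 + x^2)


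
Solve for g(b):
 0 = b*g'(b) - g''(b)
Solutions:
 g(b) = C1 + C2*erfi(sqrt(2)*b/2)


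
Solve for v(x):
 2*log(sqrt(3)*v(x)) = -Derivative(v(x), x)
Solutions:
 Integral(1/(2*log(_y) + log(3)), (_y, v(x))) = C1 - x


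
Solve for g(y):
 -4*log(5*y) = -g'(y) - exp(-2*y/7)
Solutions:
 g(y) = C1 + 4*y*log(y) + 4*y*(-1 + log(5)) + 7*exp(-2*y/7)/2


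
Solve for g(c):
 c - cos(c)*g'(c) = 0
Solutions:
 g(c) = C1 + Integral(c/cos(c), c)


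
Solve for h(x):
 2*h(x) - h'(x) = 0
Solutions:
 h(x) = C1*exp(2*x)


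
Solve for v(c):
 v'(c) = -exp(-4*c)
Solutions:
 v(c) = C1 + exp(-4*c)/4


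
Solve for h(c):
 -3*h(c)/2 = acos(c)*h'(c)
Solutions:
 h(c) = C1*exp(-3*Integral(1/acos(c), c)/2)


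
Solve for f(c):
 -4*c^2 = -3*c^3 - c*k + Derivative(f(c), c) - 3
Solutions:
 f(c) = C1 + 3*c^4/4 - 4*c^3/3 + c^2*k/2 + 3*c


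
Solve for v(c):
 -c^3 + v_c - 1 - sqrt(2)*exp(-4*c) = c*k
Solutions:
 v(c) = C1 + c^4/4 + c^2*k/2 + c - sqrt(2)*exp(-4*c)/4


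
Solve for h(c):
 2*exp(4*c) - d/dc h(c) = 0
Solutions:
 h(c) = C1 + exp(4*c)/2


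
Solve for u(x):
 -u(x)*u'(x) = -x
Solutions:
 u(x) = -sqrt(C1 + x^2)
 u(x) = sqrt(C1 + x^2)


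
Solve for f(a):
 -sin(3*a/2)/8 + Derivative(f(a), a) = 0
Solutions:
 f(a) = C1 - cos(3*a/2)/12


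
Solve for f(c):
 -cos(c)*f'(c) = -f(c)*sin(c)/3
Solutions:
 f(c) = C1/cos(c)^(1/3)


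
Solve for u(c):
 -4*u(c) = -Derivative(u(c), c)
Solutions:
 u(c) = C1*exp(4*c)


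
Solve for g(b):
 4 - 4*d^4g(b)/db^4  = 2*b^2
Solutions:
 g(b) = C1 + C2*b + C3*b^2 + C4*b^3 - b^6/720 + b^4/24


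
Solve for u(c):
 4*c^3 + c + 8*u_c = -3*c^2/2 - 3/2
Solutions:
 u(c) = C1 - c^4/8 - c^3/16 - c^2/16 - 3*c/16


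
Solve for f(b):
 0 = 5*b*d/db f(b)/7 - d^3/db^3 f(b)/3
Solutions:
 f(b) = C1 + Integral(C2*airyai(15^(1/3)*7^(2/3)*b/7) + C3*airybi(15^(1/3)*7^(2/3)*b/7), b)


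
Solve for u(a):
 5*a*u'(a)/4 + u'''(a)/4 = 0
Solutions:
 u(a) = C1 + Integral(C2*airyai(-5^(1/3)*a) + C3*airybi(-5^(1/3)*a), a)


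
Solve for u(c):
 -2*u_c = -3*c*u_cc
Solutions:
 u(c) = C1 + C2*c^(5/3)


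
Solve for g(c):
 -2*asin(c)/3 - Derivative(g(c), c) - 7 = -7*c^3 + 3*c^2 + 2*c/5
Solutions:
 g(c) = C1 + 7*c^4/4 - c^3 - c^2/5 - 2*c*asin(c)/3 - 7*c - 2*sqrt(1 - c^2)/3


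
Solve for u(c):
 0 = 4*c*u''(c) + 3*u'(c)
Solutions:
 u(c) = C1 + C2*c^(1/4)


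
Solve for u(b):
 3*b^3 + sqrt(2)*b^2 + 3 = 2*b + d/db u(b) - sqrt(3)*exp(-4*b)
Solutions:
 u(b) = C1 + 3*b^4/4 + sqrt(2)*b^3/3 - b^2 + 3*b - sqrt(3)*exp(-4*b)/4


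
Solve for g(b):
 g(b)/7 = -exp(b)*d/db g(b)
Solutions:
 g(b) = C1*exp(exp(-b)/7)


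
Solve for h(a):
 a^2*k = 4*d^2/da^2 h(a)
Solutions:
 h(a) = C1 + C2*a + a^4*k/48


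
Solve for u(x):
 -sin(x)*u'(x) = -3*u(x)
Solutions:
 u(x) = C1*(cos(x) - 1)^(3/2)/(cos(x) + 1)^(3/2)


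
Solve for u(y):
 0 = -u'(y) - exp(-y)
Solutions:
 u(y) = C1 + exp(-y)


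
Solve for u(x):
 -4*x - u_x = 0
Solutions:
 u(x) = C1 - 2*x^2


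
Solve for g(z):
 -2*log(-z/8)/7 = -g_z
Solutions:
 g(z) = C1 + 2*z*log(-z)/7 + 2*z*(-3*log(2) - 1)/7


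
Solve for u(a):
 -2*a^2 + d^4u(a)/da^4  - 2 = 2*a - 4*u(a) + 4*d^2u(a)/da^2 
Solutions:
 u(a) = a^2/2 + a/2 + (C1 + C2*a)*exp(-sqrt(2)*a) + (C3 + C4*a)*exp(sqrt(2)*a) + 3/2


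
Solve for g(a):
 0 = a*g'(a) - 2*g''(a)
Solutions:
 g(a) = C1 + C2*erfi(a/2)


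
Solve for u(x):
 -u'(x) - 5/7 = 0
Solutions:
 u(x) = C1 - 5*x/7


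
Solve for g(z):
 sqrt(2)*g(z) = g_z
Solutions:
 g(z) = C1*exp(sqrt(2)*z)


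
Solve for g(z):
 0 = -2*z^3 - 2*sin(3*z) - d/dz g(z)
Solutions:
 g(z) = C1 - z^4/2 + 2*cos(3*z)/3


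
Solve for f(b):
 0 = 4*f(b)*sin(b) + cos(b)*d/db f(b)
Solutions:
 f(b) = C1*cos(b)^4


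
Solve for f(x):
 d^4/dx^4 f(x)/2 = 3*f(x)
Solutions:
 f(x) = C1*exp(-6^(1/4)*x) + C2*exp(6^(1/4)*x) + C3*sin(6^(1/4)*x) + C4*cos(6^(1/4)*x)


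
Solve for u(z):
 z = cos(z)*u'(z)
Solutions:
 u(z) = C1 + Integral(z/cos(z), z)


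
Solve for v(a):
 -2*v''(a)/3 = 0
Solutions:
 v(a) = C1 + C2*a


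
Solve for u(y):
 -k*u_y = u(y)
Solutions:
 u(y) = C1*exp(-y/k)


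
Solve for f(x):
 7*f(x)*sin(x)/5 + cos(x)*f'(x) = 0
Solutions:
 f(x) = C1*cos(x)^(7/5)


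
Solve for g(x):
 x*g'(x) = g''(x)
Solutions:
 g(x) = C1 + C2*erfi(sqrt(2)*x/2)


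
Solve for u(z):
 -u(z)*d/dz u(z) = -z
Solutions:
 u(z) = -sqrt(C1 + z^2)
 u(z) = sqrt(C1 + z^2)


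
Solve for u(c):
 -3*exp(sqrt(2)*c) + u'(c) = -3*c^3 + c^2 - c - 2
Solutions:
 u(c) = C1 - 3*c^4/4 + c^3/3 - c^2/2 - 2*c + 3*sqrt(2)*exp(sqrt(2)*c)/2


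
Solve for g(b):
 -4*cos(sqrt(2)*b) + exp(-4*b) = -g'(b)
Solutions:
 g(b) = C1 + 2*sqrt(2)*sin(sqrt(2)*b) + exp(-4*b)/4


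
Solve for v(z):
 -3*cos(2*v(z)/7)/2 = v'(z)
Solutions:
 3*z/2 - 7*log(sin(2*v(z)/7) - 1)/4 + 7*log(sin(2*v(z)/7) + 1)/4 = C1


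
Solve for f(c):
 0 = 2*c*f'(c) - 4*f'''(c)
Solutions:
 f(c) = C1 + Integral(C2*airyai(2^(2/3)*c/2) + C3*airybi(2^(2/3)*c/2), c)


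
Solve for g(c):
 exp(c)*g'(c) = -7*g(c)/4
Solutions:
 g(c) = C1*exp(7*exp(-c)/4)


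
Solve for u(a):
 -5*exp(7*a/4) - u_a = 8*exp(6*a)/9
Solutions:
 u(a) = C1 - 20*exp(7*a/4)/7 - 4*exp(6*a)/27


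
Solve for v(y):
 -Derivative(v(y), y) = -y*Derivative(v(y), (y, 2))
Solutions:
 v(y) = C1 + C2*y^2


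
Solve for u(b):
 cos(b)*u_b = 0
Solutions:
 u(b) = C1


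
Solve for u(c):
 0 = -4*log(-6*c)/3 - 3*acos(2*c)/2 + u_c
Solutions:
 u(c) = C1 + 4*c*log(-c)/3 + 3*c*acos(2*c)/2 - 4*c/3 + 4*c*log(6)/3 - 3*sqrt(1 - 4*c^2)/4


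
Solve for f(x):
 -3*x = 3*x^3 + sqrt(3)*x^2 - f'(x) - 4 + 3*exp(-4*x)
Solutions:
 f(x) = C1 + 3*x^4/4 + sqrt(3)*x^3/3 + 3*x^2/2 - 4*x - 3*exp(-4*x)/4


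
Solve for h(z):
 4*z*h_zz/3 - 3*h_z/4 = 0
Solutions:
 h(z) = C1 + C2*z^(25/16)


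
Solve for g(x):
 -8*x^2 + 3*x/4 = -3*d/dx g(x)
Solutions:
 g(x) = C1 + 8*x^3/9 - x^2/8


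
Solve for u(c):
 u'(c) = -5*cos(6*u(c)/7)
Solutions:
 5*c - 7*log(sin(6*u(c)/7) - 1)/12 + 7*log(sin(6*u(c)/7) + 1)/12 = C1


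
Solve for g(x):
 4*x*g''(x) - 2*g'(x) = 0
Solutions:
 g(x) = C1 + C2*x^(3/2)


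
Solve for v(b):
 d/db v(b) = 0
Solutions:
 v(b) = C1


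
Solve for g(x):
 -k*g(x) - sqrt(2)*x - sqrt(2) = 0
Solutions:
 g(x) = sqrt(2)*(-x - 1)/k


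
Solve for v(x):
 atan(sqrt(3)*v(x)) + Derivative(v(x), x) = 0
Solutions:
 Integral(1/atan(sqrt(3)*_y), (_y, v(x))) = C1 - x


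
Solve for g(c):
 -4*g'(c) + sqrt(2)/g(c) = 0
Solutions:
 g(c) = -sqrt(C1 + 2*sqrt(2)*c)/2
 g(c) = sqrt(C1 + 2*sqrt(2)*c)/2


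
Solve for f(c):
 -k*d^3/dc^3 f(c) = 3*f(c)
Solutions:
 f(c) = C1*exp(3^(1/3)*c*(-1/k)^(1/3)) + C2*exp(c*(-1/k)^(1/3)*(-3^(1/3) + 3^(5/6)*I)/2) + C3*exp(-c*(-1/k)^(1/3)*(3^(1/3) + 3^(5/6)*I)/2)


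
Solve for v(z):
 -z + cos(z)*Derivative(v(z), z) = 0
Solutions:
 v(z) = C1 + Integral(z/cos(z), z)


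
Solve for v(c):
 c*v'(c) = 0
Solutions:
 v(c) = C1


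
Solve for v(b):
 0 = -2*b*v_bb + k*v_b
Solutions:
 v(b) = C1 + b^(re(k)/2 + 1)*(C2*sin(log(b)*Abs(im(k))/2) + C3*cos(log(b)*im(k)/2))


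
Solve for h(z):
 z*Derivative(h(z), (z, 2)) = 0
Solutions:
 h(z) = C1 + C2*z


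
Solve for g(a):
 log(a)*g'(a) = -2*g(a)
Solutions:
 g(a) = C1*exp(-2*li(a))


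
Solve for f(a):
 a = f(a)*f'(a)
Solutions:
 f(a) = -sqrt(C1 + a^2)
 f(a) = sqrt(C1 + a^2)


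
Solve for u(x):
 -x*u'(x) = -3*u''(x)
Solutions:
 u(x) = C1 + C2*erfi(sqrt(6)*x/6)


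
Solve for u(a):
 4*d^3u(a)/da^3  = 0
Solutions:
 u(a) = C1 + C2*a + C3*a^2


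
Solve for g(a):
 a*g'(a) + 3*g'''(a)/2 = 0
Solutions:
 g(a) = C1 + Integral(C2*airyai(-2^(1/3)*3^(2/3)*a/3) + C3*airybi(-2^(1/3)*3^(2/3)*a/3), a)


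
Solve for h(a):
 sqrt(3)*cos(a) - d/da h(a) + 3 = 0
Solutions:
 h(a) = C1 + 3*a + sqrt(3)*sin(a)


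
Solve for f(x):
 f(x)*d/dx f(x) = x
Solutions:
 f(x) = -sqrt(C1 + x^2)
 f(x) = sqrt(C1 + x^2)


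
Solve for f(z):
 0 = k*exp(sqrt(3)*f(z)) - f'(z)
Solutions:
 f(z) = sqrt(3)*(2*log(-1/(C1 + k*z)) - log(3))/6


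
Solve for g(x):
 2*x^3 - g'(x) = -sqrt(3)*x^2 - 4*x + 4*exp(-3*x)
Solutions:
 g(x) = C1 + x^4/2 + sqrt(3)*x^3/3 + 2*x^2 + 4*exp(-3*x)/3


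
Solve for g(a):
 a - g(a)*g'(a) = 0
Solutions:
 g(a) = -sqrt(C1 + a^2)
 g(a) = sqrt(C1 + a^2)


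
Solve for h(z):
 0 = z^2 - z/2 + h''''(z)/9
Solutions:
 h(z) = C1 + C2*z + C3*z^2 + C4*z^3 - z^6/40 + 3*z^5/80


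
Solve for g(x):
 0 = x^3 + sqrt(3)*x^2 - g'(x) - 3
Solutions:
 g(x) = C1 + x^4/4 + sqrt(3)*x^3/3 - 3*x


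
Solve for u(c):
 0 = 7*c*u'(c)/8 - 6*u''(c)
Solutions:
 u(c) = C1 + C2*erfi(sqrt(42)*c/24)


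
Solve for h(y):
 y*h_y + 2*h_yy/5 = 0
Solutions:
 h(y) = C1 + C2*erf(sqrt(5)*y/2)


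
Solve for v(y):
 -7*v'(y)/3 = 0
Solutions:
 v(y) = C1


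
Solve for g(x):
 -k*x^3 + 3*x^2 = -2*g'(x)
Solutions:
 g(x) = C1 + k*x^4/8 - x^3/2


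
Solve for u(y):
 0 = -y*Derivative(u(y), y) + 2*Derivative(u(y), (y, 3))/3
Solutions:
 u(y) = C1 + Integral(C2*airyai(2^(2/3)*3^(1/3)*y/2) + C3*airybi(2^(2/3)*3^(1/3)*y/2), y)


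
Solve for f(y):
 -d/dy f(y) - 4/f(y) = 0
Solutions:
 f(y) = -sqrt(C1 - 8*y)
 f(y) = sqrt(C1 - 8*y)


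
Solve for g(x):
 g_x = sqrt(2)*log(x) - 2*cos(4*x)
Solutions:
 g(x) = C1 + sqrt(2)*x*(log(x) - 1) - sin(4*x)/2


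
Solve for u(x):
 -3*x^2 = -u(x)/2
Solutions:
 u(x) = 6*x^2


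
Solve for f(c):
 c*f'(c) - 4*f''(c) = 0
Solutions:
 f(c) = C1 + C2*erfi(sqrt(2)*c/4)


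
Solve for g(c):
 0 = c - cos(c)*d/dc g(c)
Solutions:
 g(c) = C1 + Integral(c/cos(c), c)


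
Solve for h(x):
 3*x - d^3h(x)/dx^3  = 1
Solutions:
 h(x) = C1 + C2*x + C3*x^2 + x^4/8 - x^3/6


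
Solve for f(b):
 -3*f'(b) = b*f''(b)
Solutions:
 f(b) = C1 + C2/b^2


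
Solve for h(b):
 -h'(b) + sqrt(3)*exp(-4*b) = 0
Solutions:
 h(b) = C1 - sqrt(3)*exp(-4*b)/4


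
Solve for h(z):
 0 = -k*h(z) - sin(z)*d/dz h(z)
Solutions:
 h(z) = C1*exp(k*(-log(cos(z) - 1) + log(cos(z) + 1))/2)


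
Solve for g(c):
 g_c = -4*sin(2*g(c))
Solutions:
 g(c) = pi - acos((-C1 - exp(16*c))/(C1 - exp(16*c)))/2
 g(c) = acos((-C1 - exp(16*c))/(C1 - exp(16*c)))/2


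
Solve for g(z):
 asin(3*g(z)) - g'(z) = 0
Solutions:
 Integral(1/asin(3*_y), (_y, g(z))) = C1 + z


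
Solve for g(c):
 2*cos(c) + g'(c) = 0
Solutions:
 g(c) = C1 - 2*sin(c)


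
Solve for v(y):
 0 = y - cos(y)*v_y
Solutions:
 v(y) = C1 + Integral(y/cos(y), y)


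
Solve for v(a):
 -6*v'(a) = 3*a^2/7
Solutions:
 v(a) = C1 - a^3/42


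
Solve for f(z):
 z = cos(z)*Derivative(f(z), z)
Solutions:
 f(z) = C1 + Integral(z/cos(z), z)


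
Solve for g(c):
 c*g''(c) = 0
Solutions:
 g(c) = C1 + C2*c


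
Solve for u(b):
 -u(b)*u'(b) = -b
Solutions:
 u(b) = -sqrt(C1 + b^2)
 u(b) = sqrt(C1 + b^2)


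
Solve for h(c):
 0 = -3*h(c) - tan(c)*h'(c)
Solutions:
 h(c) = C1/sin(c)^3


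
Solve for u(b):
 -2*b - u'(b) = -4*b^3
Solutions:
 u(b) = C1 + b^4 - b^2


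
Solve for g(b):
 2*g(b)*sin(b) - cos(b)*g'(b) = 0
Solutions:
 g(b) = C1/cos(b)^2


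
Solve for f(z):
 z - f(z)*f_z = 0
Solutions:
 f(z) = -sqrt(C1 + z^2)
 f(z) = sqrt(C1 + z^2)


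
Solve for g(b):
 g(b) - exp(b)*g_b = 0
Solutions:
 g(b) = C1*exp(-exp(-b))


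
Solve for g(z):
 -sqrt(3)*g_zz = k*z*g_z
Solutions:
 g(z) = Piecewise((-sqrt(2)*3^(1/4)*sqrt(pi)*C1*erf(sqrt(2)*3^(3/4)*sqrt(k)*z/6)/(2*sqrt(k)) - C2, (k > 0) | (k < 0)), (-C1*z - C2, True))


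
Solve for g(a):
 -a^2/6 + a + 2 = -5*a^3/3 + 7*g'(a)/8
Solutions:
 g(a) = C1 + 10*a^4/21 - 4*a^3/63 + 4*a^2/7 + 16*a/7


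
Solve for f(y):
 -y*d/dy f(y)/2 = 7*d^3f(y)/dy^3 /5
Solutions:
 f(y) = C1 + Integral(C2*airyai(-14^(2/3)*5^(1/3)*y/14) + C3*airybi(-14^(2/3)*5^(1/3)*y/14), y)


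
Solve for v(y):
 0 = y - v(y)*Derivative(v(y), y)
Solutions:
 v(y) = -sqrt(C1 + y^2)
 v(y) = sqrt(C1 + y^2)


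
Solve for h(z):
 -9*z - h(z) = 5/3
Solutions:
 h(z) = -9*z - 5/3


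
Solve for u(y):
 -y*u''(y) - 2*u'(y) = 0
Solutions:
 u(y) = C1 + C2/y


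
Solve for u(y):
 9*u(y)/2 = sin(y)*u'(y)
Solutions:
 u(y) = C1*(cos(y) - 1)^(1/4)*(cos(y)^2 - 2*cos(y) + 1)/((cos(y) + 1)^(1/4)*(cos(y)^2 + 2*cos(y) + 1))


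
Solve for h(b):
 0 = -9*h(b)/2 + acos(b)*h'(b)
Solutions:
 h(b) = C1*exp(9*Integral(1/acos(b), b)/2)


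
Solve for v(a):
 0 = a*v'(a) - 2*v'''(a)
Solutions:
 v(a) = C1 + Integral(C2*airyai(2^(2/3)*a/2) + C3*airybi(2^(2/3)*a/2), a)


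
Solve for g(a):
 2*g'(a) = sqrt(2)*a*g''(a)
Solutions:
 g(a) = C1 + C2*a^(1 + sqrt(2))


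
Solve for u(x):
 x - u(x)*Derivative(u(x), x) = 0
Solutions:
 u(x) = -sqrt(C1 + x^2)
 u(x) = sqrt(C1 + x^2)


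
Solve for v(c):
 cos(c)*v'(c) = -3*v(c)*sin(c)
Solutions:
 v(c) = C1*cos(c)^3


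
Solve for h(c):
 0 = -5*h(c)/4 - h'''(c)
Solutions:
 h(c) = C3*exp(-10^(1/3)*c/2) + (C1*sin(10^(1/3)*sqrt(3)*c/4) + C2*cos(10^(1/3)*sqrt(3)*c/4))*exp(10^(1/3)*c/4)


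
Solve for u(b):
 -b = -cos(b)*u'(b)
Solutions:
 u(b) = C1 + Integral(b/cos(b), b)


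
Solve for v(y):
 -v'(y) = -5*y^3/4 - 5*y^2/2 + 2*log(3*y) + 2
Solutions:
 v(y) = C1 + 5*y^4/16 + 5*y^3/6 - 2*y*log(y) - 2*y*log(3)


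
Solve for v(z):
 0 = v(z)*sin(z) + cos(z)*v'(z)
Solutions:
 v(z) = C1*cos(z)


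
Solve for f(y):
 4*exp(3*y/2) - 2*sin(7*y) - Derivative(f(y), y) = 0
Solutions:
 f(y) = C1 + 8*exp(3*y/2)/3 + 2*cos(7*y)/7


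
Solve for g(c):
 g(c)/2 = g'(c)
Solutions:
 g(c) = C1*exp(c/2)


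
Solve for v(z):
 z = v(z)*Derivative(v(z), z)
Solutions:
 v(z) = -sqrt(C1 + z^2)
 v(z) = sqrt(C1 + z^2)


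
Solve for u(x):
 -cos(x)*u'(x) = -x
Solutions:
 u(x) = C1 + Integral(x/cos(x), x)


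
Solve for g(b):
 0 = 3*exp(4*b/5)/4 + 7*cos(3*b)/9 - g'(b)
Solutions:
 g(b) = C1 + 15*exp(4*b/5)/16 + 7*sin(3*b)/27


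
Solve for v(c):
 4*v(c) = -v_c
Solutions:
 v(c) = C1*exp(-4*c)


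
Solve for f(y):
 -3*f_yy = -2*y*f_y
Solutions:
 f(y) = C1 + C2*erfi(sqrt(3)*y/3)


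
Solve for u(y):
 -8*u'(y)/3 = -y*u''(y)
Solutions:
 u(y) = C1 + C2*y^(11/3)


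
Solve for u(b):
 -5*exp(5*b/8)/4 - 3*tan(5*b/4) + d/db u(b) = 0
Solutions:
 u(b) = C1 + 2*exp(5*b/8) - 12*log(cos(5*b/4))/5


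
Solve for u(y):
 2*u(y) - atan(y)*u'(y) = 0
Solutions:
 u(y) = C1*exp(2*Integral(1/atan(y), y))


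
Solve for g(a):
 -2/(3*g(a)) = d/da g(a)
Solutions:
 g(a) = -sqrt(C1 - 12*a)/3
 g(a) = sqrt(C1 - 12*a)/3


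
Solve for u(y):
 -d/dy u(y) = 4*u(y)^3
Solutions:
 u(y) = -sqrt(2)*sqrt(-1/(C1 - 4*y))/2
 u(y) = sqrt(2)*sqrt(-1/(C1 - 4*y))/2


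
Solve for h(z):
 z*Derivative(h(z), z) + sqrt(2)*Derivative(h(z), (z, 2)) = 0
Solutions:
 h(z) = C1 + C2*erf(2^(1/4)*z/2)


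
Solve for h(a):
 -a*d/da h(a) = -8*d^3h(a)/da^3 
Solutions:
 h(a) = C1 + Integral(C2*airyai(a/2) + C3*airybi(a/2), a)


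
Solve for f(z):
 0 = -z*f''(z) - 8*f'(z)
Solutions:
 f(z) = C1 + C2/z^7


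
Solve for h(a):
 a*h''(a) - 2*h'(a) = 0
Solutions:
 h(a) = C1 + C2*a^3


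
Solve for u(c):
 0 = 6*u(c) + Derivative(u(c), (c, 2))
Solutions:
 u(c) = C1*sin(sqrt(6)*c) + C2*cos(sqrt(6)*c)


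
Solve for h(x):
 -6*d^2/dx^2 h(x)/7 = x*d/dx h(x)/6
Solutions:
 h(x) = C1 + C2*erf(sqrt(14)*x/12)


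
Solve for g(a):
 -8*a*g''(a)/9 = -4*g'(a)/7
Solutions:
 g(a) = C1 + C2*a^(23/14)


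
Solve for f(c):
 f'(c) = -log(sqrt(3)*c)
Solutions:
 f(c) = C1 - c*log(c) - c*log(3)/2 + c


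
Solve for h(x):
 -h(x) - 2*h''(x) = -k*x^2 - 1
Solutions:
 h(x) = C1*sin(sqrt(2)*x/2) + C2*cos(sqrt(2)*x/2) + k*x^2 - 4*k + 1


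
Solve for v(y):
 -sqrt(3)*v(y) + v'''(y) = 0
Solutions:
 v(y) = C3*exp(3^(1/6)*y) + (C1*sin(3^(2/3)*y/2) + C2*cos(3^(2/3)*y/2))*exp(-3^(1/6)*y/2)


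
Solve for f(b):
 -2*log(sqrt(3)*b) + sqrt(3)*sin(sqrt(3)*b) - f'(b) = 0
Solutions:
 f(b) = C1 - 2*b*log(b) - b*log(3) + 2*b - cos(sqrt(3)*b)


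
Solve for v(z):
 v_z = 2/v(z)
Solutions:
 v(z) = -sqrt(C1 + 4*z)
 v(z) = sqrt(C1 + 4*z)


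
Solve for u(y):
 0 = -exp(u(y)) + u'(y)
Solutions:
 u(y) = log(-1/(C1 + y))


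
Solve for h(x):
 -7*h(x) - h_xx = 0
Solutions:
 h(x) = C1*sin(sqrt(7)*x) + C2*cos(sqrt(7)*x)


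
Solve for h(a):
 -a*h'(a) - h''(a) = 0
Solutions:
 h(a) = C1 + C2*erf(sqrt(2)*a/2)


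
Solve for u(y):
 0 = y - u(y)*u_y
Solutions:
 u(y) = -sqrt(C1 + y^2)
 u(y) = sqrt(C1 + y^2)


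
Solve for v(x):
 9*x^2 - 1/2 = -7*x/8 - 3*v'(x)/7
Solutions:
 v(x) = C1 - 7*x^3 - 49*x^2/48 + 7*x/6


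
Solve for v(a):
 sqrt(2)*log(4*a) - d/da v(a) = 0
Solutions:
 v(a) = C1 + sqrt(2)*a*log(a) - sqrt(2)*a + 2*sqrt(2)*a*log(2)


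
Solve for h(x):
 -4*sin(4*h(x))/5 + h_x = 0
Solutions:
 -4*x/5 + log(cos(4*h(x)) - 1)/8 - log(cos(4*h(x)) + 1)/8 = C1


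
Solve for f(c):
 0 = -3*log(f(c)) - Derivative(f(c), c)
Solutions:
 li(f(c)) = C1 - 3*c


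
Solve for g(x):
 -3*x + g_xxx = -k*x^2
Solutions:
 g(x) = C1 + C2*x + C3*x^2 - k*x^5/60 + x^4/8


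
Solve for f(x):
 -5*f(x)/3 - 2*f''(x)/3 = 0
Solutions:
 f(x) = C1*sin(sqrt(10)*x/2) + C2*cos(sqrt(10)*x/2)


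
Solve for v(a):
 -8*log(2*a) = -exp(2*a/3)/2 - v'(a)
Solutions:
 v(a) = C1 + 8*a*log(a) + 8*a*(-1 + log(2)) - 3*exp(2*a/3)/4


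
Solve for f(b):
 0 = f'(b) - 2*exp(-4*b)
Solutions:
 f(b) = C1 - exp(-4*b)/2


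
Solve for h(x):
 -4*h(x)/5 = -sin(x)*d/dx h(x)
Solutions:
 h(x) = C1*(cos(x) - 1)^(2/5)/(cos(x) + 1)^(2/5)


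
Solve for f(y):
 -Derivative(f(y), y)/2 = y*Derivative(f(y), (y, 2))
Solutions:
 f(y) = C1 + C2*sqrt(y)


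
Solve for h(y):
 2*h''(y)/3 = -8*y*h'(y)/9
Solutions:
 h(y) = C1 + C2*erf(sqrt(6)*y/3)


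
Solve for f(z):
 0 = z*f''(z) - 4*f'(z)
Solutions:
 f(z) = C1 + C2*z^5


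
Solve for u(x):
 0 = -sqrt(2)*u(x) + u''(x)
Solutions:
 u(x) = C1*exp(-2^(1/4)*x) + C2*exp(2^(1/4)*x)


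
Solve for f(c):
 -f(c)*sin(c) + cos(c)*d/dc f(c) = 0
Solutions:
 f(c) = C1/cos(c)


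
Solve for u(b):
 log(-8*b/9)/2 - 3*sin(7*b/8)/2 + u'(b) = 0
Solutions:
 u(b) = C1 - b*log(-b)/2 - 3*b*log(2)/2 + b/2 + b*log(3) - 12*cos(7*b/8)/7


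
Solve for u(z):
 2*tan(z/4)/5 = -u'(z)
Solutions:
 u(z) = C1 + 8*log(cos(z/4))/5


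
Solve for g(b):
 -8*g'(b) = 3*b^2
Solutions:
 g(b) = C1 - b^3/8


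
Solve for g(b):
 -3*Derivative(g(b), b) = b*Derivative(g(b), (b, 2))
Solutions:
 g(b) = C1 + C2/b^2


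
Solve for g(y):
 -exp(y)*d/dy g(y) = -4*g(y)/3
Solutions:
 g(y) = C1*exp(-4*exp(-y)/3)


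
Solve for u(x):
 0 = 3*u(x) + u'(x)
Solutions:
 u(x) = C1*exp(-3*x)


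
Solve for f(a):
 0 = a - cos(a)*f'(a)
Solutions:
 f(a) = C1 + Integral(a/cos(a), a)


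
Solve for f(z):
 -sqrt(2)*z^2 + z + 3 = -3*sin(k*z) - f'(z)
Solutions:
 f(z) = C1 + sqrt(2)*z^3/3 - z^2/2 - 3*z + 3*cos(k*z)/k


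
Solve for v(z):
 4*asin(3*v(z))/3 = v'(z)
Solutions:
 Integral(1/asin(3*_y), (_y, v(z))) = C1 + 4*z/3


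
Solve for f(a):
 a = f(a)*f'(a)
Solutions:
 f(a) = -sqrt(C1 + a^2)
 f(a) = sqrt(C1 + a^2)


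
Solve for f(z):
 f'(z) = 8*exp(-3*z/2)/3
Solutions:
 f(z) = C1 - 16*exp(-3*z/2)/9


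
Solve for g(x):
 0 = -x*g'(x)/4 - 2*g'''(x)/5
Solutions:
 g(x) = C1 + Integral(C2*airyai(-5^(1/3)*x/2) + C3*airybi(-5^(1/3)*x/2), x)


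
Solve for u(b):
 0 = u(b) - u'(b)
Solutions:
 u(b) = C1*exp(b)


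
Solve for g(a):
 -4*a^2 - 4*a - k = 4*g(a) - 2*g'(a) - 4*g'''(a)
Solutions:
 g(a) = C1*exp(6^(1/3)*a*(-(18 + sqrt(330))^(1/3) + 6^(1/3)/(18 + sqrt(330))^(1/3))/12)*sin(2^(1/3)*3^(1/6)*a*(3*2^(1/3)/(18 + sqrt(330))^(1/3) + 3^(2/3)*(18 + sqrt(330))^(1/3))/12) + C2*exp(6^(1/3)*a*(-(18 + sqrt(330))^(1/3) + 6^(1/3)/(18 + sqrt(330))^(1/3))/12)*cos(2^(1/3)*3^(1/6)*a*(3*2^(1/3)/(18 + sqrt(330))^(1/3) + 3^(2/3)*(18 + sqrt(330))^(1/3))/12) + C3*exp(-6^(1/3)*a*(-(18 + sqrt(330))^(1/3) + 6^(1/3)/(18 + sqrt(330))^(1/3))/6) - a^2 - 2*a - k/4 - 1


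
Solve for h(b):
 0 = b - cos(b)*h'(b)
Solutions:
 h(b) = C1 + Integral(b/cos(b), b)


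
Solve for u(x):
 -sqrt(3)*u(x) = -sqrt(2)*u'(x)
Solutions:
 u(x) = C1*exp(sqrt(6)*x/2)


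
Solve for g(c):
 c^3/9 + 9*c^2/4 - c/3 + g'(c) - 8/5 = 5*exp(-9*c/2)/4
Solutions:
 g(c) = C1 - c^4/36 - 3*c^3/4 + c^2/6 + 8*c/5 - 5*exp(-9*c/2)/18


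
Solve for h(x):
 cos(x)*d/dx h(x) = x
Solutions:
 h(x) = C1 + Integral(x/cos(x), x)


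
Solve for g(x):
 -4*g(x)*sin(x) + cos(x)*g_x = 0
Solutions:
 g(x) = C1/cos(x)^4


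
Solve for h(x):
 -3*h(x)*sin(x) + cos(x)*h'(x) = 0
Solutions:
 h(x) = C1/cos(x)^3


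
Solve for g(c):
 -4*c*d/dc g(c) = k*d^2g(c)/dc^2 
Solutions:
 g(c) = C1 + C2*sqrt(k)*erf(sqrt(2)*c*sqrt(1/k))


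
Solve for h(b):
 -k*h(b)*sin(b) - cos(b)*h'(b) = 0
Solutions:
 h(b) = C1*exp(k*log(cos(b)))


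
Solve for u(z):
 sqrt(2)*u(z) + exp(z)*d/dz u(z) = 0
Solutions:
 u(z) = C1*exp(sqrt(2)*exp(-z))


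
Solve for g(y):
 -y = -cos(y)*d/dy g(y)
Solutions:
 g(y) = C1 + Integral(y/cos(y), y)


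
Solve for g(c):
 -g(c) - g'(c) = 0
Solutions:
 g(c) = C1*exp(-c)


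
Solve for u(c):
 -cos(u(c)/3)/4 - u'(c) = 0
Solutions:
 c/4 - 3*log(sin(u(c)/3) - 1)/2 + 3*log(sin(u(c)/3) + 1)/2 = C1


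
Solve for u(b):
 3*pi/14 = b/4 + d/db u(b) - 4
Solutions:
 u(b) = C1 - b^2/8 + 3*pi*b/14 + 4*b


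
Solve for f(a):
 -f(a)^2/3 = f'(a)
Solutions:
 f(a) = 3/(C1 + a)


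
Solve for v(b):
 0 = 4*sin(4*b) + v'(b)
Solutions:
 v(b) = C1 + cos(4*b)


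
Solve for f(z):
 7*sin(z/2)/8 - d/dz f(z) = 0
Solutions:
 f(z) = C1 - 7*cos(z/2)/4


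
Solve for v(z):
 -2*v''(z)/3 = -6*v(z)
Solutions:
 v(z) = C1*exp(-3*z) + C2*exp(3*z)


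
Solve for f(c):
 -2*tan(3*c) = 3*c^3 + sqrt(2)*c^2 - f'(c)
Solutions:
 f(c) = C1 + 3*c^4/4 + sqrt(2)*c^3/3 - 2*log(cos(3*c))/3


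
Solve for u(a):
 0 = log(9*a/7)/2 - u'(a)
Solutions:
 u(a) = C1 + a*log(a)/2 - a*log(7)/2 - a/2 + a*log(3)


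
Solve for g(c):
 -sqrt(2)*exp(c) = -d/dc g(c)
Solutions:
 g(c) = C1 + sqrt(2)*exp(c)


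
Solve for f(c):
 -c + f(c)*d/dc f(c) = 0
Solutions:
 f(c) = -sqrt(C1 + c^2)
 f(c) = sqrt(C1 + c^2)


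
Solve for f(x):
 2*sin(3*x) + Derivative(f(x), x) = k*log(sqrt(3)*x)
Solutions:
 f(x) = C1 + k*x*(log(x) - 1) + k*x*log(3)/2 + 2*cos(3*x)/3


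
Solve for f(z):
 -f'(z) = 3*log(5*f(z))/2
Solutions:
 2*Integral(1/(log(_y) + log(5)), (_y, f(z)))/3 = C1 - z


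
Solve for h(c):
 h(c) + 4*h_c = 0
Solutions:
 h(c) = C1*exp(-c/4)


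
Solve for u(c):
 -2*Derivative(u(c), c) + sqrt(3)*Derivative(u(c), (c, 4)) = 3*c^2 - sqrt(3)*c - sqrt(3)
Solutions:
 u(c) = C1 + C4*exp(2^(1/3)*3^(5/6)*c/3) - c^3/2 + sqrt(3)*c^2/4 + sqrt(3)*c/2 + (C2*sin(6^(1/3)*c/2) + C3*cos(6^(1/3)*c/2))*exp(-2^(1/3)*3^(5/6)*c/6)


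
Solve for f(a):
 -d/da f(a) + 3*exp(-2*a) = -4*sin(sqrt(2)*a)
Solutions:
 f(a) = C1 - 2*sqrt(2)*cos(sqrt(2)*a) - 3*exp(-2*a)/2


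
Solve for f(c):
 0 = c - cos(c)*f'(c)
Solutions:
 f(c) = C1 + Integral(c/cos(c), c)


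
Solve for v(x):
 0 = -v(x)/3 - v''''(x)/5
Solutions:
 v(x) = (C1*sin(sqrt(2)*3^(3/4)*5^(1/4)*x/6) + C2*cos(sqrt(2)*3^(3/4)*5^(1/4)*x/6))*exp(-sqrt(2)*3^(3/4)*5^(1/4)*x/6) + (C3*sin(sqrt(2)*3^(3/4)*5^(1/4)*x/6) + C4*cos(sqrt(2)*3^(3/4)*5^(1/4)*x/6))*exp(sqrt(2)*3^(3/4)*5^(1/4)*x/6)


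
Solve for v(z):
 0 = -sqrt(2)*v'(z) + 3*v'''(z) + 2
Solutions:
 v(z) = C1 + C2*exp(-2^(1/4)*sqrt(3)*z/3) + C3*exp(2^(1/4)*sqrt(3)*z/3) + sqrt(2)*z


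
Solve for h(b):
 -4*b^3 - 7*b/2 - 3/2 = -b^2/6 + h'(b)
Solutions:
 h(b) = C1 - b^4 + b^3/18 - 7*b^2/4 - 3*b/2


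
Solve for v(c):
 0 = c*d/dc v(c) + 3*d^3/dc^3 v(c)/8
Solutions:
 v(c) = C1 + Integral(C2*airyai(-2*3^(2/3)*c/3) + C3*airybi(-2*3^(2/3)*c/3), c)


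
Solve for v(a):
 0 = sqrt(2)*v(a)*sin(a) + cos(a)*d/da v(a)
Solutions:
 v(a) = C1*cos(a)^(sqrt(2))


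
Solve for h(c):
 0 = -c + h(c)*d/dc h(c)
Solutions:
 h(c) = -sqrt(C1 + c^2)
 h(c) = sqrt(C1 + c^2)


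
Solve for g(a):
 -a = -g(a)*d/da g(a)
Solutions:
 g(a) = -sqrt(C1 + a^2)
 g(a) = sqrt(C1 + a^2)


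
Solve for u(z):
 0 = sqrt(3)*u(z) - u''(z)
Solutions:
 u(z) = C1*exp(-3^(1/4)*z) + C2*exp(3^(1/4)*z)


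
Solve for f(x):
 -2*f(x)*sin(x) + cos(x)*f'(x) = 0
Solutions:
 f(x) = C1/cos(x)^2


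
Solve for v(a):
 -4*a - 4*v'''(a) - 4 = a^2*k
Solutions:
 v(a) = C1 + C2*a + C3*a^2 - a^5*k/240 - a^4/24 - a^3/6


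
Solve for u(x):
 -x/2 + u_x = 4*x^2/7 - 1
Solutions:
 u(x) = C1 + 4*x^3/21 + x^2/4 - x


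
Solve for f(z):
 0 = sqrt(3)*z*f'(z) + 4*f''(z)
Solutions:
 f(z) = C1 + C2*erf(sqrt(2)*3^(1/4)*z/4)


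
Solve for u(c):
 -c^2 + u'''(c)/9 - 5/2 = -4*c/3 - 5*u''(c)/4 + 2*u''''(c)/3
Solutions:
 u(c) = C1 + C2*c + C3*exp(c*(1 - sqrt(271))/12) + C4*exp(c*(1 + sqrt(271))/12) + c^4/15 - 136*c^3/675 + 14989*c^2/10125


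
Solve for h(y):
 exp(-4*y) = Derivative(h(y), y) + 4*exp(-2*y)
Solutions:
 h(y) = C1 + 2*exp(-2*y) - exp(-4*y)/4


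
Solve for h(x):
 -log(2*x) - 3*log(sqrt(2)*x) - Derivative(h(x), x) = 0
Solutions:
 h(x) = C1 - 4*x*log(x) - 5*x*log(2)/2 + 4*x


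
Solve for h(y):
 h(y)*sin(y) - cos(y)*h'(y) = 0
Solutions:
 h(y) = C1/cos(y)


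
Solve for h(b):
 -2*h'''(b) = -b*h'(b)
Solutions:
 h(b) = C1 + Integral(C2*airyai(2^(2/3)*b/2) + C3*airybi(2^(2/3)*b/2), b)


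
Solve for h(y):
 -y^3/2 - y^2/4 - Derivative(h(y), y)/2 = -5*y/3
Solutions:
 h(y) = C1 - y^4/4 - y^3/6 + 5*y^2/3


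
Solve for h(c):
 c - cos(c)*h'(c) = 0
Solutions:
 h(c) = C1 + Integral(c/cos(c), c)


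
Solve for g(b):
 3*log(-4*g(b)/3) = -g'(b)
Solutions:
 Integral(1/(log(-_y) - log(3) + 2*log(2)), (_y, g(b)))/3 = C1 - b


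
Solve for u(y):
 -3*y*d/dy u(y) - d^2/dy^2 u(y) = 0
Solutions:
 u(y) = C1 + C2*erf(sqrt(6)*y/2)


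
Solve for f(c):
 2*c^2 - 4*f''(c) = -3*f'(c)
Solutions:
 f(c) = C1 + C2*exp(3*c/4) - 2*c^3/9 - 8*c^2/9 - 64*c/27


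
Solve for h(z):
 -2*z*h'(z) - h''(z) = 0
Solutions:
 h(z) = C1 + C2*erf(z)


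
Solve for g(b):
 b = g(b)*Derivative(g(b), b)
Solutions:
 g(b) = -sqrt(C1 + b^2)
 g(b) = sqrt(C1 + b^2)


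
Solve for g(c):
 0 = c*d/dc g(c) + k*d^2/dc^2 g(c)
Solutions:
 g(c) = C1 + C2*sqrt(k)*erf(sqrt(2)*c*sqrt(1/k)/2)


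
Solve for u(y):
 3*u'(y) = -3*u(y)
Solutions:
 u(y) = C1*exp(-y)


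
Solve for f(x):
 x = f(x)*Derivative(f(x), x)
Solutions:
 f(x) = -sqrt(C1 + x^2)
 f(x) = sqrt(C1 + x^2)


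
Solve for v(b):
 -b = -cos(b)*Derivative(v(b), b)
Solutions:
 v(b) = C1 + Integral(b/cos(b), b)


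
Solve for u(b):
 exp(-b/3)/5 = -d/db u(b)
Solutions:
 u(b) = C1 + 3*exp(-b/3)/5


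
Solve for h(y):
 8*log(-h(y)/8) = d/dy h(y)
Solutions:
 -Integral(1/(log(-_y) - 3*log(2)), (_y, h(y)))/8 = C1 - y


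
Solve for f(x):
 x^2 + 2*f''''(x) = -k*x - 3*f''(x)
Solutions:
 f(x) = C1 + C2*x + C3*sin(sqrt(6)*x/2) + C4*cos(sqrt(6)*x/2) - k*x^3/18 - x^4/36 + 2*x^2/9


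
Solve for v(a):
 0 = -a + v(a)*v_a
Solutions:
 v(a) = -sqrt(C1 + a^2)
 v(a) = sqrt(C1 + a^2)


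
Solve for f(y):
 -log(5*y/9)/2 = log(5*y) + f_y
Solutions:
 f(y) = C1 - 3*y*log(y)/2 - 3*y*log(5)/2 + y*log(3) + 3*y/2


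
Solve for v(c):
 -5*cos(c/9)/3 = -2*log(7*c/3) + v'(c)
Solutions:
 v(c) = C1 + 2*c*log(c) - 2*c*log(3) - 2*c + 2*c*log(7) - 15*sin(c/9)


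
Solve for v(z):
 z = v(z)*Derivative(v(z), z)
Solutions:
 v(z) = -sqrt(C1 + z^2)
 v(z) = sqrt(C1 + z^2)


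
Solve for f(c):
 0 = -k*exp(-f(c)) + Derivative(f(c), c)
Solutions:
 f(c) = log(C1 + c*k)


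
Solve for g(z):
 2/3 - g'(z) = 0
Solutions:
 g(z) = C1 + 2*z/3


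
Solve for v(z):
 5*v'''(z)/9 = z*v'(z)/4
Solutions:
 v(z) = C1 + Integral(C2*airyai(3^(2/3)*50^(1/3)*z/10) + C3*airybi(3^(2/3)*50^(1/3)*z/10), z)


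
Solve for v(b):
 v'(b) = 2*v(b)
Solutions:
 v(b) = C1*exp(2*b)


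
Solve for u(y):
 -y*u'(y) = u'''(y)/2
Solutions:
 u(y) = C1 + Integral(C2*airyai(-2^(1/3)*y) + C3*airybi(-2^(1/3)*y), y)


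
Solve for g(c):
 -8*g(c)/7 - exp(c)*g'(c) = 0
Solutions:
 g(c) = C1*exp(8*exp(-c)/7)


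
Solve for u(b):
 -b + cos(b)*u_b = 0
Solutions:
 u(b) = C1 + Integral(b/cos(b), b)


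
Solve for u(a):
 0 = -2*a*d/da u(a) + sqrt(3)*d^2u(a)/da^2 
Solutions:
 u(a) = C1 + C2*erfi(3^(3/4)*a/3)


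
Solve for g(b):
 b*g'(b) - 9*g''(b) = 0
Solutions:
 g(b) = C1 + C2*erfi(sqrt(2)*b/6)


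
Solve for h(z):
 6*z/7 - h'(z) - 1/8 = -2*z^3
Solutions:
 h(z) = C1 + z^4/2 + 3*z^2/7 - z/8


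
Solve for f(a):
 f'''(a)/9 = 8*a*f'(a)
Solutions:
 f(a) = C1 + Integral(C2*airyai(2*3^(2/3)*a) + C3*airybi(2*3^(2/3)*a), a)


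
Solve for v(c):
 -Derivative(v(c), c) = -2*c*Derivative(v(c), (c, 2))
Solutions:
 v(c) = C1 + C2*c^(3/2)


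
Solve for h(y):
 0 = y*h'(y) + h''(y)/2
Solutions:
 h(y) = C1 + C2*erf(y)


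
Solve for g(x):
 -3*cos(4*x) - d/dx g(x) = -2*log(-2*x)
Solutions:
 g(x) = C1 + 2*x*log(-x) - 2*x + 2*x*log(2) - 3*sin(4*x)/4


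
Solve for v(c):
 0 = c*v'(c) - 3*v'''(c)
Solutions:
 v(c) = C1 + Integral(C2*airyai(3^(2/3)*c/3) + C3*airybi(3^(2/3)*c/3), c)


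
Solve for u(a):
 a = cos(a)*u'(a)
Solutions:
 u(a) = C1 + Integral(a/cos(a), a)


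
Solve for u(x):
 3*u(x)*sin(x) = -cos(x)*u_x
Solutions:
 u(x) = C1*cos(x)^3


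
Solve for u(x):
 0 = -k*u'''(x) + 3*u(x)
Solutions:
 u(x) = C1*exp(3^(1/3)*x*(1/k)^(1/3)) + C2*exp(x*(-3^(1/3) + 3^(5/6)*I)*(1/k)^(1/3)/2) + C3*exp(-x*(3^(1/3) + 3^(5/6)*I)*(1/k)^(1/3)/2)


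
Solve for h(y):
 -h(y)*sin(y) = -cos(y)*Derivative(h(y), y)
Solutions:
 h(y) = C1/cos(y)


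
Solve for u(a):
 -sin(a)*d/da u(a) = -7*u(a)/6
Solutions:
 u(a) = C1*(cos(a) - 1)^(7/12)/(cos(a) + 1)^(7/12)


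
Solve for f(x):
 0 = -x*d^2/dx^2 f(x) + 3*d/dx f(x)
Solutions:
 f(x) = C1 + C2*x^4


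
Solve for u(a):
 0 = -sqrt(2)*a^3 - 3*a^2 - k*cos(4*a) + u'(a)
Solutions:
 u(a) = C1 + sqrt(2)*a^4/4 + a^3 + k*sin(4*a)/4


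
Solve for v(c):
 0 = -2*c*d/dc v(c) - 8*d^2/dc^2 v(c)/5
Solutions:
 v(c) = C1 + C2*erf(sqrt(10)*c/4)


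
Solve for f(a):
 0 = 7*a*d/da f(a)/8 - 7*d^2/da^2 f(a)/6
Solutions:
 f(a) = C1 + C2*erfi(sqrt(6)*a/4)


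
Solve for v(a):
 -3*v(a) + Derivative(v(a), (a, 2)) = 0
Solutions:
 v(a) = C1*exp(-sqrt(3)*a) + C2*exp(sqrt(3)*a)


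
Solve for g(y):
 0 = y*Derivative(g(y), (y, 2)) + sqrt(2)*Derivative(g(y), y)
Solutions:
 g(y) = C1 + C2*y^(1 - sqrt(2))


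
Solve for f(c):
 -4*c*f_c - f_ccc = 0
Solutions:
 f(c) = C1 + Integral(C2*airyai(-2^(2/3)*c) + C3*airybi(-2^(2/3)*c), c)


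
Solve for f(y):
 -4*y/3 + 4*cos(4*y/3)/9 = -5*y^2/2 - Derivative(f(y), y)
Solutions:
 f(y) = C1 - 5*y^3/6 + 2*y^2/3 - sin(4*y/3)/3


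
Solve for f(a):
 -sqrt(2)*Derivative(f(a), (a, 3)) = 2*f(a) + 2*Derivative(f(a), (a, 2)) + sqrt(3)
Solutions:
 f(a) = C1*exp(a*(-4*sqrt(2) + 4*2^(1/3)/(3*sqrt(210) + 31*sqrt(2))^(1/3) + 2^(2/3)*(3*sqrt(210) + 31*sqrt(2))^(1/3))/12)*sin(2^(1/3)*sqrt(3)*a*(-2^(1/3)*(3*sqrt(210) + 31*sqrt(2))^(1/3) + 4/(3*sqrt(210) + 31*sqrt(2))^(1/3))/12) + C2*exp(a*(-4*sqrt(2) + 4*2^(1/3)/(3*sqrt(210) + 31*sqrt(2))^(1/3) + 2^(2/3)*(3*sqrt(210) + 31*sqrt(2))^(1/3))/12)*cos(2^(1/3)*sqrt(3)*a*(-2^(1/3)*(3*sqrt(210) + 31*sqrt(2))^(1/3) + 4/(3*sqrt(210) + 31*sqrt(2))^(1/3))/12) + C3*exp(-a*(4*2^(1/3)/(3*sqrt(210) + 31*sqrt(2))^(1/3) + 2*sqrt(2) + 2^(2/3)*(3*sqrt(210) + 31*sqrt(2))^(1/3))/6) - sqrt(3)/2


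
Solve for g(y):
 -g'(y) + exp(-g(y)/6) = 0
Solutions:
 g(y) = 6*log(C1 + y/6)


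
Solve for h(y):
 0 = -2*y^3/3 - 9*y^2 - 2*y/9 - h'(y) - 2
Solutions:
 h(y) = C1 - y^4/6 - 3*y^3 - y^2/9 - 2*y


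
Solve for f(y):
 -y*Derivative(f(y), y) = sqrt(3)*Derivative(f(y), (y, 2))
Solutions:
 f(y) = C1 + C2*erf(sqrt(2)*3^(3/4)*y/6)


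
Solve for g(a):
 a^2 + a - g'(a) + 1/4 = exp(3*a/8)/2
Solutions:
 g(a) = C1 + a^3/3 + a^2/2 + a/4 - 4*exp(3*a/8)/3


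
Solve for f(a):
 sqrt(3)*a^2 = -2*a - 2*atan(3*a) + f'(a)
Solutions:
 f(a) = C1 + sqrt(3)*a^3/3 + a^2 + 2*a*atan(3*a) - log(9*a^2 + 1)/3


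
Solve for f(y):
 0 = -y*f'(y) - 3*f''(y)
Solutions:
 f(y) = C1 + C2*erf(sqrt(6)*y/6)


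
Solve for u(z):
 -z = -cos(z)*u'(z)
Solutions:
 u(z) = C1 + Integral(z/cos(z), z)


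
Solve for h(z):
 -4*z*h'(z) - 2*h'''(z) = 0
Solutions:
 h(z) = C1 + Integral(C2*airyai(-2^(1/3)*z) + C3*airybi(-2^(1/3)*z), z)


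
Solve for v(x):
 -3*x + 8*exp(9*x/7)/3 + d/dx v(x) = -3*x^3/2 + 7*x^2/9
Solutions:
 v(x) = C1 - 3*x^4/8 + 7*x^3/27 + 3*x^2/2 - 56*exp(9*x/7)/27


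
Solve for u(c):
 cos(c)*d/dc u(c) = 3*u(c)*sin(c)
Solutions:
 u(c) = C1/cos(c)^3


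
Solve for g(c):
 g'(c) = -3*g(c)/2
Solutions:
 g(c) = C1*exp(-3*c/2)


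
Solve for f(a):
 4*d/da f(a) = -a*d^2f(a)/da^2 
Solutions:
 f(a) = C1 + C2/a^3


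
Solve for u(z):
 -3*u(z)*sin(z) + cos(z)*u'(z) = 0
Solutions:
 u(z) = C1/cos(z)^3


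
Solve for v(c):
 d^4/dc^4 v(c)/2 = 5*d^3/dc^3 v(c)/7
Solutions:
 v(c) = C1 + C2*c + C3*c^2 + C4*exp(10*c/7)


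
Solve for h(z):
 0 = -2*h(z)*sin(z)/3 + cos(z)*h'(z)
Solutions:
 h(z) = C1/cos(z)^(2/3)


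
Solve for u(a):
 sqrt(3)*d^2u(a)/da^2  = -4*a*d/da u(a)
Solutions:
 u(a) = C1 + C2*erf(sqrt(2)*3^(3/4)*a/3)


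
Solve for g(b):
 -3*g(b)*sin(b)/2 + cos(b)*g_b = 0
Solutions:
 g(b) = C1/cos(b)^(3/2)


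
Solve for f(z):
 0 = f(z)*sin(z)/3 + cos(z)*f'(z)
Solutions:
 f(z) = C1*cos(z)^(1/3)


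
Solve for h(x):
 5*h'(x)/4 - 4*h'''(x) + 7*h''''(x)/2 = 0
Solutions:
 h(x) = C1 + C2*exp(x*(128*2^(2/3)/(21*sqrt(37785) + 4567)^(1/3) + 2^(1/3)*(21*sqrt(37785) + 4567)^(1/3) + 32)/84)*sin(2^(1/3)*sqrt(3)*x*(-(21*sqrt(37785) + 4567)^(1/3) + 128*2^(1/3)/(21*sqrt(37785) + 4567)^(1/3))/84) + C3*exp(x*(128*2^(2/3)/(21*sqrt(37785) + 4567)^(1/3) + 2^(1/3)*(21*sqrt(37785) + 4567)^(1/3) + 32)/84)*cos(2^(1/3)*sqrt(3)*x*(-(21*sqrt(37785) + 4567)^(1/3) + 128*2^(1/3)/(21*sqrt(37785) + 4567)^(1/3))/84) + C4*exp(x*(-2^(1/3)*(21*sqrt(37785) + 4567)^(1/3) - 128*2^(2/3)/(21*sqrt(37785) + 4567)^(1/3) + 16)/42)


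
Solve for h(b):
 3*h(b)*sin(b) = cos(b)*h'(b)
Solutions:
 h(b) = C1/cos(b)^3


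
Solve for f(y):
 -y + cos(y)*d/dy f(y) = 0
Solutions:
 f(y) = C1 + Integral(y/cos(y), y)


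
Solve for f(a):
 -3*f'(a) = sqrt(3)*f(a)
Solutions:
 f(a) = C1*exp(-sqrt(3)*a/3)


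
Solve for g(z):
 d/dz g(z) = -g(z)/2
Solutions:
 g(z) = C1*exp(-z/2)


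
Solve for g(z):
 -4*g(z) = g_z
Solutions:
 g(z) = C1*exp(-4*z)


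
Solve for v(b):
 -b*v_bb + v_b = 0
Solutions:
 v(b) = C1 + C2*b^2


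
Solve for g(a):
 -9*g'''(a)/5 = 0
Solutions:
 g(a) = C1 + C2*a + C3*a^2


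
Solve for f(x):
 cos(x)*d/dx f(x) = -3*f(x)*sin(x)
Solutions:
 f(x) = C1*cos(x)^3


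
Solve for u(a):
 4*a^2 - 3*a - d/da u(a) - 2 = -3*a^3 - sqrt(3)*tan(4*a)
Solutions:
 u(a) = C1 + 3*a^4/4 + 4*a^3/3 - 3*a^2/2 - 2*a - sqrt(3)*log(cos(4*a))/4


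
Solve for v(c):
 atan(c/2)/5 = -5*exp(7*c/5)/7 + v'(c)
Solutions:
 v(c) = C1 + c*atan(c/2)/5 + 25*exp(7*c/5)/49 - log(c^2 + 4)/5


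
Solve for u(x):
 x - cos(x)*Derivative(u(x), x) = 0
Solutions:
 u(x) = C1 + Integral(x/cos(x), x)
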